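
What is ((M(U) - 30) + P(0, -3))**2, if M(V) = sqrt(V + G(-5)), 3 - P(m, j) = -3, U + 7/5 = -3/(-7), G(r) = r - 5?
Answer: 19776/35 - 384*I*sqrt(210)/35 ≈ 565.03 - 158.99*I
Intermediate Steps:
G(r) = -5 + r
U = -34/35 (U = -7/5 - 3/(-7) = -7/5 - 3*(-1/7) = -7/5 + 3/7 = -34/35 ≈ -0.97143)
P(m, j) = 6 (P(m, j) = 3 - 1*(-3) = 3 + 3 = 6)
M(V) = sqrt(-10 + V) (M(V) = sqrt(V + (-5 - 5)) = sqrt(V - 10) = sqrt(-10 + V))
((M(U) - 30) + P(0, -3))**2 = ((sqrt(-10 - 34/35) - 30) + 6)**2 = ((sqrt(-384/35) - 30) + 6)**2 = ((8*I*sqrt(210)/35 - 30) + 6)**2 = ((-30 + 8*I*sqrt(210)/35) + 6)**2 = (-24 + 8*I*sqrt(210)/35)**2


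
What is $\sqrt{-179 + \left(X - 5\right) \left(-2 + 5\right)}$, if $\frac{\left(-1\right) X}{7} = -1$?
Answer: $i \sqrt{173} \approx 13.153 i$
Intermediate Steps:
$X = 7$ ($X = \left(-7\right) \left(-1\right) = 7$)
$\sqrt{-179 + \left(X - 5\right) \left(-2 + 5\right)} = \sqrt{-179 + \left(7 - 5\right) \left(-2 + 5\right)} = \sqrt{-179 + \left(7 - 5\right) 3} = \sqrt{-179 + 2 \cdot 3} = \sqrt{-179 + 6} = \sqrt{-173} = i \sqrt{173}$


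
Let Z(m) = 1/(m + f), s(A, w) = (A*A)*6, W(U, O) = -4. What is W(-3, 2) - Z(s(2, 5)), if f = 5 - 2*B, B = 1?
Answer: -109/27 ≈ -4.0370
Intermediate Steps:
s(A, w) = 6*A**2 (s(A, w) = A**2*6 = 6*A**2)
f = 3 (f = 5 - 2*1 = 5 - 2 = 3)
Z(m) = 1/(3 + m) (Z(m) = 1/(m + 3) = 1/(3 + m))
W(-3, 2) - Z(s(2, 5)) = -4 - 1/(3 + 6*2**2) = -4 - 1/(3 + 6*4) = -4 - 1/(3 + 24) = -4 - 1/27 = -109/27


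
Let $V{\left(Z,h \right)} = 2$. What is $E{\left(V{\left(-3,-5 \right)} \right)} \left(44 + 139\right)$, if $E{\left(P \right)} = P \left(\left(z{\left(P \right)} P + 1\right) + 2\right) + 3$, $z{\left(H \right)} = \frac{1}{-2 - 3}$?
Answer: $\frac{7503}{5} \approx 1500.6$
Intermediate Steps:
$z{\left(H \right)} = - \frac{1}{5}$ ($z{\left(H \right)} = \frac{1}{-5} = - \frac{1}{5}$)
$E{\left(P \right)} = 3 + P \left(3 - \frac{P}{5}\right)$ ($E{\left(P \right)} = P \left(\left(- \frac{P}{5} + 1\right) + 2\right) + 3 = P \left(\left(1 - \frac{P}{5}\right) + 2\right) + 3 = P \left(3 - \frac{P}{5}\right) + 3 = 3 + P \left(3 - \frac{P}{5}\right)$)
$E{\left(V{\left(-3,-5 \right)} \right)} \left(44 + 139\right) = \left(3 + 3 \cdot 2 - \frac{2^{2}}{5}\right) \left(44 + 139\right) = \left(3 + 6 - \frac{4}{5}\right) 183 = \frac{41}{5} \cdot 183 = \frac{7503}{5}$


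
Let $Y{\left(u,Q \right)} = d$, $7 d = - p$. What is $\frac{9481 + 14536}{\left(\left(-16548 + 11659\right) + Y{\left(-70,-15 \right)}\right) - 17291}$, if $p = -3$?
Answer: $- \frac{168119}{155257} \approx -1.0828$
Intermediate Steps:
$d = \frac{3}{7}$ ($d = \frac{\left(-1\right) \left(-3\right)}{7} = \frac{1}{7} \cdot 3 = \frac{3}{7} \approx 0.42857$)
$Y{\left(u,Q \right)} = \frac{3}{7}$
$\frac{9481 + 14536}{\left(\left(-16548 + 11659\right) + Y{\left(-70,-15 \right)}\right) - 17291} = \frac{9481 + 14536}{\left(\left(-16548 + 11659\right) + \frac{3}{7}\right) - 17291} = \frac{24017}{\left(-4889 + \frac{3}{7}\right) - 17291} = \frac{24017}{- \frac{34220}{7} - 17291} = \frac{24017}{- \frac{155257}{7}} = 24017 \left(- \frac{7}{155257}\right) = - \frac{168119}{155257}$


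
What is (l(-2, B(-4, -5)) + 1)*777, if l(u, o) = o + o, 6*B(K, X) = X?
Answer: -518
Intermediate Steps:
B(K, X) = X/6
l(u, o) = 2*o
(l(-2, B(-4, -5)) + 1)*777 = (2*((⅙)*(-5)) + 1)*777 = (2*(-⅚) + 1)*777 = (-5/3 + 1)*777 = -⅔*777 = -518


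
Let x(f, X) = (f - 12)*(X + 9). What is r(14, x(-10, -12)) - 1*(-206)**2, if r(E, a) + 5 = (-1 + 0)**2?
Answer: -42440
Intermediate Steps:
x(f, X) = (-12 + f)*(9 + X)
r(E, a) = -4 (r(E, a) = -5 + (-1 + 0)**2 = -5 + (-1)**2 = -5 + 1 = -4)
r(14, x(-10, -12)) - 1*(-206)**2 = -4 - 1*(-206)**2 = -4 - 1*42436 = -4 - 42436 = -42440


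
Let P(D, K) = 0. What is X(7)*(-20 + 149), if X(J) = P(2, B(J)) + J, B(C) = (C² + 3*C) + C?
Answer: 903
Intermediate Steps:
B(C) = C² + 4*C
X(J) = J (X(J) = 0 + J = J)
X(7)*(-20 + 149) = 7*(-20 + 149) = 7*129 = 903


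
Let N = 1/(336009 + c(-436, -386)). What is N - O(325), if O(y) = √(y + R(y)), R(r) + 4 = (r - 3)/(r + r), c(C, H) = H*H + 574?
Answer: 1/485579 - √1358318/65 ≈ -17.930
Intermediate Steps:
c(C, H) = 574 + H² (c(C, H) = H² + 574 = 574 + H²)
R(r) = -4 + (-3 + r)/(2*r) (R(r) = -4 + (r - 3)/(r + r) = -4 + (-3 + r)/((2*r)) = -4 + (-3 + r)*(1/(2*r)) = -4 + (-3 + r)/(2*r))
O(y) = √(y + (-3 - 7*y)/(2*y))
N = 1/485579 (N = 1/(336009 + (574 + (-386)²)) = 1/(336009 + (574 + 148996)) = 1/(336009 + 149570) = 1/485579 ≈ 2.0594e-6)
N - O(325) = 1/485579 - √(-14 - 6/325 + 4*325)/2 = 1/485579 - √(-14 - 6*1/325 + 1300)/2 = 1/485579 - √(-14 - 6/325 + 1300)/2 = 1/485579 - √(417944/325)/2 = 1/485579 - 2*√1358318/65/2 = 1/485579 - √1358318/65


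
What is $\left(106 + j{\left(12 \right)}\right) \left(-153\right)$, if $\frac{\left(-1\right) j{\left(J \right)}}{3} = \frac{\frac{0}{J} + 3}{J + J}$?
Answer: $- \frac{129285}{8} \approx -16161.0$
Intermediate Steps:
$j{\left(J \right)} = - \frac{9}{2 J}$ ($j{\left(J \right)} = - 3 \frac{\frac{0}{J} + 3}{J + J} = - 3 \frac{0 + 3}{2 J} = - 3 \cdot 3 \frac{1}{2 J} = - 3 \frac{3}{2 J} = - \frac{9}{2 J}$)
$\left(106 + j{\left(12 \right)}\right) \left(-153\right) = \left(106 - \frac{9}{2 \cdot 12}\right) \left(-153\right) = \left(106 - \frac{3}{8}\right) \left(-153\right) = \frac{845}{8} \left(-153\right) = - \frac{129285}{8}$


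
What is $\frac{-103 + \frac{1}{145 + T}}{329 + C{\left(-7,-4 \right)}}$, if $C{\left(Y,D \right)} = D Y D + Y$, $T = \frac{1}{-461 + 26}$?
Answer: $- \frac{6496187}{13245540} \approx -0.49044$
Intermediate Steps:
$T = - \frac{1}{435}$ ($T = \frac{1}{-435} = - \frac{1}{435} \approx -0.0022989$)
$C{\left(Y,D \right)} = Y + Y D^{2}$ ($C{\left(Y,D \right)} = Y D^{2} + Y = Y + Y D^{2}$)
$\frac{-103 + \frac{1}{145 + T}}{329 + C{\left(-7,-4 \right)}} = \frac{-103 + \frac{1}{145 - \frac{1}{435}}}{329 - 7 \left(1 + \left(-4\right)^{2}\right)} = \frac{-103 + \frac{1}{\frac{63074}{435}}}{329 - 7 \left(1 + 16\right)} = \frac{-103 + \frac{435}{63074}}{329 - 119} = - \frac{6496187}{63074 \left(329 - 119\right)} = - \frac{6496187}{63074 \cdot 210} = \left(- \frac{6496187}{63074}\right) \frac{1}{210} = - \frac{6496187}{13245540}$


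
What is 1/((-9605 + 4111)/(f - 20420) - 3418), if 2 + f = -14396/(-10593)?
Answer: -108157925/369654688679 ≈ -0.00029259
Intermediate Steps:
f = -6790/10593 (f = -2 - 14396/(-10593) = -2 - 14396*(-1/10593) = -2 + 14396/10593 = -6790/10593 ≈ -0.64099)
1/((-9605 + 4111)/(f - 20420) - 3418) = 1/((-9605 + 4111)/(-6790/10593 - 20420) - 3418) = 1/(-5494/(-216315850/10593) - 3418) = 1/(-5494*(-10593/216315850) - 3418) = 1/(29098971/108157925 - 3418) = 1/(-369654688679/108157925) = -108157925/369654688679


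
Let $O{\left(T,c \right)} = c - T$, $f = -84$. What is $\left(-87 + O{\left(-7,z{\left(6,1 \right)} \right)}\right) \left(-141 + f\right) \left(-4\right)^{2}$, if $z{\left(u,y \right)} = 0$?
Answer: $288000$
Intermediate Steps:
$\left(-87 + O{\left(-7,z{\left(6,1 \right)} \right)}\right) \left(-141 + f\right) \left(-4\right)^{2} = \left(-87 + \left(0 - -7\right)\right) \left(-141 - 84\right) \left(-4\right)^{2} = \left(-87 + \left(0 + 7\right)\right) \left(-225\right) 16 = \left(-87 + 7\right) \left(-225\right) 16 = \left(-80\right) \left(-225\right) 16 = 18000 \cdot 16 = 288000$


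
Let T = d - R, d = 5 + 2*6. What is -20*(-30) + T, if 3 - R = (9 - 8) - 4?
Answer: 611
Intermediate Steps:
R = 6 (R = 3 - ((9 - 8) - 4) = 3 - (1 - 4) = 3 - 1*(-3) = 3 + 3 = 6)
d = 17 (d = 5 + 12 = 17)
T = 11 (T = 17 - 1*6 = 17 - 6 = 11)
-20*(-30) + T = -20*(-30) + 11 = 600 + 11 = 611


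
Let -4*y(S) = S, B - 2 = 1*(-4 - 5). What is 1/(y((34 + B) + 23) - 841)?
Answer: -2/1707 ≈ -0.0011716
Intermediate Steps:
B = -7 (B = 2 + 1*(-4 - 5) = 2 + 1*(-9) = 2 - 9 = -7)
y(S) = -S/4
1/(y((34 + B) + 23) - 841) = 1/(-((34 - 7) + 23)/4 - 841) = 1/(-(27 + 23)/4 - 841) = 1/(-¼*50 - 841) = 1/(-25/2 - 841) = 1/(-1707/2) = -2/1707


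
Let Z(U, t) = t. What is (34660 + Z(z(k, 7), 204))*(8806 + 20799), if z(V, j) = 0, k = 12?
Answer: 1032148720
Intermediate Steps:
(34660 + Z(z(k, 7), 204))*(8806 + 20799) = (34660 + 204)*(8806 + 20799) = 34864*29605 = 1032148720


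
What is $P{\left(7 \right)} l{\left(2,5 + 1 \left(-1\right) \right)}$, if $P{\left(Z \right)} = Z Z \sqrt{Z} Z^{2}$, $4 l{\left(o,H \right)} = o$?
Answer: $\frac{2401 \sqrt{7}}{2} \approx 3176.2$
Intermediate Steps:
$l{\left(o,H \right)} = \frac{o}{4}$
$P{\left(Z \right)} = Z^{\frac{9}{2}}$ ($P{\left(Z \right)} = Z^{2} \sqrt{Z} Z^{2} = Z^{\frac{5}{2}} Z^{2} = Z^{\frac{9}{2}}$)
$P{\left(7 \right)} l{\left(2,5 + 1 \left(-1\right) \right)} = 7^{\frac{9}{2}} \cdot \frac{1}{4} \cdot 2 = 2401 \sqrt{7} \cdot \frac{1}{2} = \frac{2401 \sqrt{7}}{2}$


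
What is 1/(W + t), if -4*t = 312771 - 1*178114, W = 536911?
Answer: 4/2012987 ≈ 1.9871e-6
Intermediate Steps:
t = -134657/4 (t = -(312771 - 1*178114)/4 = -(312771 - 178114)/4 = -¼*134657 = -134657/4 ≈ -33664.)
1/(W + t) = 1/(536911 - 134657/4) = 1/(2012987/4) = 4/2012987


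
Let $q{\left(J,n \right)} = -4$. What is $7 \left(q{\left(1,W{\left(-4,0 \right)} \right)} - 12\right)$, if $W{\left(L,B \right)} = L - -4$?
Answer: $-112$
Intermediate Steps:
$W{\left(L,B \right)} = 4 + L$ ($W{\left(L,B \right)} = L + 4 = 4 + L$)
$7 \left(q{\left(1,W{\left(-4,0 \right)} \right)} - 12\right) = 7 \left(-4 - 12\right) = 7 \left(-16\right) = -112$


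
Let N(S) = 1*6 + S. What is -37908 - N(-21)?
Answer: -37893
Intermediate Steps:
N(S) = 6 + S
-37908 - N(-21) = -37908 - (6 - 21) = -37908 - 1*(-15) = -37908 + 15 = -37893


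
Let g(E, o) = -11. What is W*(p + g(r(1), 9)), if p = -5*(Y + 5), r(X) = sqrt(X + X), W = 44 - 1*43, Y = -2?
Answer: -26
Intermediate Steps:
W = 1 (W = 44 - 43 = 1)
r(X) = sqrt(2)*sqrt(X) (r(X) = sqrt(2*X) = sqrt(2)*sqrt(X))
p = -15 (p = -5*(-2 + 5) = -5*3 = -15)
W*(p + g(r(1), 9)) = 1*(-15 - 11) = 1*(-26) = -26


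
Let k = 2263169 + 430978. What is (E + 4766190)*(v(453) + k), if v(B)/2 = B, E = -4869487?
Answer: -278390889741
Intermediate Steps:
v(B) = 2*B
k = 2694147
(E + 4766190)*(v(453) + k) = (-4869487 + 4766190)*(2*453 + 2694147) = -103297*(906 + 2694147) = -103297*2695053 = -278390889741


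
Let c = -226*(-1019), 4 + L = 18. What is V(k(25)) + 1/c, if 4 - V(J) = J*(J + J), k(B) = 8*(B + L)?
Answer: -44834557095/230294 ≈ -1.9468e+5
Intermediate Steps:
L = 14 (L = -4 + 18 = 14)
c = 230294
k(B) = 112 + 8*B (k(B) = 8*(B + 14) = 8*(14 + B) = 112 + 8*B)
V(J) = 4 - 2*J² (V(J) = 4 - J*(J + J) = 4 - J*2*J = 4 - 2*J²)
V(k(25)) + 1/c = (4 - 2*(112 + 8*25)²) + 1/230294 = (4 - 2*(112 + 200)²) + 1/230294 = (4 - 2*312²) + 1/230294 = (4 - 2*97344) + 1/230294 = (4 - 194688) + 1/230294 = -194684 + 1/230294 = -44834557095/230294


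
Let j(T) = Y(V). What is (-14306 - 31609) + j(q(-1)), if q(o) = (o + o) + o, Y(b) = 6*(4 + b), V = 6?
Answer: -45855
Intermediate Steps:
Y(b) = 24 + 6*b
q(o) = 3*o (q(o) = 2*o + o = 3*o)
j(T) = 60 (j(T) = 24 + 6*6 = 24 + 36 = 60)
(-14306 - 31609) + j(q(-1)) = (-14306 - 31609) + 60 = -45915 + 60 = -45855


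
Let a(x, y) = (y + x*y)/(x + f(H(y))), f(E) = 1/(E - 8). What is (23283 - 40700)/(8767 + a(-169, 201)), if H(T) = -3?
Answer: -2699635/1389839 ≈ -1.9424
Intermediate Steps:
f(E) = 1/(-8 + E)
a(x, y) = (y + x*y)/(-1/11 + x) (a(x, y) = (y + x*y)/(x + 1/(-8 - 3)) = (y + x*y)/(x + 1/(-11)) = (y + x*y)/(x - 1/11) = (y + x*y)/(-1/11 + x))
(23283 - 40700)/(8767 + a(-169, 201)) = (23283 - 40700)/(8767 + 11*201*(1 - 169)/(-1 + 11*(-169))) = -17417/(8767 + 11*201*(-168)/(-1 - 1859)) = -17417/(8767 + 11*201*(-168)/(-1860)) = -17417/(8767 + 11*201*(-1/1860)*(-168)) = -17417/(8767 + 30954/155) = -17417/1389839/155 = -17417*155/1389839 = -2699635/1389839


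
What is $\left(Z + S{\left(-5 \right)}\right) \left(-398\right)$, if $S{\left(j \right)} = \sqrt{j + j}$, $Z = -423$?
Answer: $168354 - 398 i \sqrt{10} \approx 1.6835 \cdot 10^{5} - 1258.6 i$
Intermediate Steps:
$S{\left(j \right)} = \sqrt{2} \sqrt{j}$ ($S{\left(j \right)} = \sqrt{2 j} = \sqrt{2} \sqrt{j}$)
$\left(Z + S{\left(-5 \right)}\right) \left(-398\right) = \left(-423 + \sqrt{2} \sqrt{-5}\right) \left(-398\right) = \left(-423 + \sqrt{2} i \sqrt{5}\right) \left(-398\right) = \left(-423 + i \sqrt{10}\right) \left(-398\right) = 168354 - 398 i \sqrt{10}$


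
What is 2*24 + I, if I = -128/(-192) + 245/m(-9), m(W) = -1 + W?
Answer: 145/6 ≈ 24.167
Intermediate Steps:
I = -143/6 (I = -128/(-192) + 245/(-1 - 9) = -128*(-1/192) + 245/(-10) = ⅔ + 245*(-⅒) = ⅔ - 49/2 = -143/6 ≈ -23.833)
2*24 + I = 2*24 - 143/6 = 48 - 143/6 = 145/6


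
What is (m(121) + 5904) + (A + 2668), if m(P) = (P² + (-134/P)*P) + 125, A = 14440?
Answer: 37644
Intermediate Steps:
m(P) = -9 + P² (m(P) = (P² - 134) + 125 = (-134 + P²) + 125 = -9 + P²)
(m(121) + 5904) + (A + 2668) = ((-9 + 121²) + 5904) + (14440 + 2668) = ((-9 + 14641) + 5904) + 17108 = (14632 + 5904) + 17108 = 20536 + 17108 = 37644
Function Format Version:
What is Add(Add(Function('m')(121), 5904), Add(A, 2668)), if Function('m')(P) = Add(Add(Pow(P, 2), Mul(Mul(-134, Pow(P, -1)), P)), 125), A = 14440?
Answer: 37644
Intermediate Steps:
Function('m')(P) = Add(-9, Pow(P, 2)) (Function('m')(P) = Add(Add(Pow(P, 2), -134), 125) = Add(Add(-134, Pow(P, 2)), 125) = Add(-9, Pow(P, 2)))
Add(Add(Function('m')(121), 5904), Add(A, 2668)) = Add(Add(Add(-9, Pow(121, 2)), 5904), Add(14440, 2668)) = Add(Add(Add(-9, 14641), 5904), 17108) = Add(Add(14632, 5904), 17108) = Add(20536, 17108) = 37644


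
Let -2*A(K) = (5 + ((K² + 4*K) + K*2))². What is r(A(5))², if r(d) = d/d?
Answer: 1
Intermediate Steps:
A(K) = -(5 + K² + 6*K)²/2 (A(K) = -(5 + ((K² + 4*K) + K*2))²/2 = -(5 + ((K² + 4*K) + 2*K))²/2 = -(5 + (K² + 6*K))²/2 = -(5 + K² + 6*K)²/2)
r(d) = 1
r(A(5))² = 1² = 1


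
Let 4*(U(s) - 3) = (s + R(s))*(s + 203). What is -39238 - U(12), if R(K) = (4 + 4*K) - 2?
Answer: -85147/2 ≈ -42574.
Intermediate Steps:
R(K) = 2 + 4*K
U(s) = 3 + (2 + 5*s)*(203 + s)/4 (U(s) = 3 + ((s + (2 + 4*s))*(s + 203))/4 = 3 + ((2 + 5*s)*(203 + s))/4 = 3 + (2 + 5*s)*(203 + s)/4)
-39238 - U(12) = -39238 - (209/2 + (5/4)*12² + (1017/4)*12) = -39238 - (209/2 + (5/4)*144 + 3051) = -39238 - (209/2 + 180 + 3051) = -39238 - 1*6671/2 = -39238 - 6671/2 = -85147/2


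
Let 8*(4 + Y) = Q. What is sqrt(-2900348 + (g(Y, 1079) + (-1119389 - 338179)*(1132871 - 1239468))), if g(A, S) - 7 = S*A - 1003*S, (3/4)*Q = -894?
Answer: sqrt(155368228431) ≈ 3.9417e+5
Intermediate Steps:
Q = -1192 (Q = (4/3)*(-894) = -1192)
Y = -153 (Y = -4 + (1/8)*(-1192) = -4 - 149 = -153)
g(A, S) = 7 - 1003*S + A*S (g(A, S) = 7 + (S*A - 1003*S) = 7 + (A*S - 1003*S) = 7 + (-1003*S + A*S) = 7 - 1003*S + A*S)
sqrt(-2900348 + (g(Y, 1079) + (-1119389 - 338179)*(1132871 - 1239468))) = sqrt(-2900348 + ((7 - 1003*1079 - 153*1079) + (-1119389 - 338179)*(1132871 - 1239468))) = sqrt(-2900348 + ((7 - 1082237 - 165087) - 1457568*(-106597))) = sqrt(-2900348 + (-1247317 + 155372376096)) = sqrt(-2900348 + 155371128779) = sqrt(155368228431)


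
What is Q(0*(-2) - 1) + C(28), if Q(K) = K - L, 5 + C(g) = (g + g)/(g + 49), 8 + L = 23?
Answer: -223/11 ≈ -20.273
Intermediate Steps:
L = 15 (L = -8 + 23 = 15)
C(g) = -5 + 2*g/(49 + g) (C(g) = -5 + (g + g)/(g + 49) = -5 + (2*g)/(49 + g) = -5 + 2*g/(49 + g))
Q(K) = -15 + K (Q(K) = K - 1*15 = K - 15 = -15 + K)
Q(0*(-2) - 1) + C(28) = (-15 + (0*(-2) - 1)) + (-245 - 3*28)/(49 + 28) = (-15 + (0 - 1)) + (-245 - 84)/77 = (-15 - 1) + (1/77)*(-329) = -16 - 47/11 = -223/11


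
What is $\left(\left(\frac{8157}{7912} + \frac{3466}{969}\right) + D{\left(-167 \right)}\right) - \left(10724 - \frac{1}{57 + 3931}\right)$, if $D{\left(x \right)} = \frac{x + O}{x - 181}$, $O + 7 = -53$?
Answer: $- \frac{792000904421549}{73889368888} \approx -10719.0$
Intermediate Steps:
$O = -60$ ($O = -7 - 53 = -60$)
$D{\left(x \right)} = \frac{-60 + x}{-181 + x}$ ($D{\left(x \right)} = \frac{x - 60}{x - 181} = \frac{-60 + x}{-181 + x}$)
$\left(\left(\frac{8157}{7912} + \frac{3466}{969}\right) + D{\left(-167 \right)}\right) - \left(10724 - \frac{1}{57 + 3931}\right) = \left(\left(\frac{8157}{7912} + \frac{3466}{969}\right) + \frac{-60 - 167}{-181 - 167}\right) - \left(10724 - \frac{1}{57 + 3931}\right) = \left(\left(8157 \cdot \frac{1}{7912} + 3466 \cdot \frac{1}{969}\right) + \frac{1}{-348} \left(-227\right)\right) - \left(10724 - \frac{1}{3988}\right) = \left(\left(\frac{8157}{7912} + \frac{3466}{969}\right) - - \frac{227}{348}\right) + \left(-10724 + \frac{1}{3988}\right) = \left(\frac{35327125}{7666728} + \frac{227}{348}\right) - \frac{42767311}{3988} = \frac{389838521}{74111704} - \frac{42767311}{3988} = - \frac{792000904421549}{73889368888}$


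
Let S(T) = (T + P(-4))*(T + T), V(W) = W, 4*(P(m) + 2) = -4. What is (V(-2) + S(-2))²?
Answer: 324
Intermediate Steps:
P(m) = -3 (P(m) = -2 + (¼)*(-4) = -2 - 1 = -3)
S(T) = 2*T*(-3 + T) (S(T) = (T - 3)*(T + T) = (-3 + T)*(2*T) = 2*T*(-3 + T))
(V(-2) + S(-2))² = (-2 + 2*(-2)*(-3 - 2))² = (-2 + 2*(-2)*(-5))² = (-2 + 20)² = 18² = 324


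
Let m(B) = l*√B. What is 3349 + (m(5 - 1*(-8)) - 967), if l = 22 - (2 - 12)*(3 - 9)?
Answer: 2382 - 38*√13 ≈ 2245.0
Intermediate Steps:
l = -38 (l = 22 - (-10)*(-6) = 22 - 1*60 = 22 - 60 = -38)
m(B) = -38*√B
3349 + (m(5 - 1*(-8)) - 967) = 3349 + (-38*√(5 - 1*(-8)) - 967) = 3349 + (-38*√(5 + 8) - 967) = 3349 + (-38*√13 - 967) = 3349 + (-967 - 38*√13) = 2382 - 38*√13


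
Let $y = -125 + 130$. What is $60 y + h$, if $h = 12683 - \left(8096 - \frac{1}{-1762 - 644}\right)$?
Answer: $\frac{11758121}{2406} \approx 4887.0$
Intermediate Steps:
$y = 5$
$h = \frac{11036321}{2406}$ ($h = 12683 - \left(8096 - \frac{1}{-2406}\right) = 12683 - \frac{19478977}{2406} = \frac{11036321}{2406} \approx 4587.0$)
$60 y + h = 60 \cdot 5 + \frac{11036321}{2406} = 300 + \frac{11036321}{2406} = \frac{11758121}{2406}$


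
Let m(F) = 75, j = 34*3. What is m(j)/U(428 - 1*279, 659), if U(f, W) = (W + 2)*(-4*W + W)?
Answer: -25/435599 ≈ -5.7392e-5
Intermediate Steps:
j = 102
U(f, W) = -3*W*(2 + W) (U(f, W) = (2 + W)*(-3*W) = -3*W*(2 + W))
m(j)/U(428 - 1*279, 659) = 75/((-3*659*(2 + 659))) = 75/((-3*659*661)) = 75/(-1306797) = 75*(-1/1306797) = -25/435599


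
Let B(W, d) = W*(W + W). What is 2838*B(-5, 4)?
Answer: 141900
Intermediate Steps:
B(W, d) = 2*W**2 (B(W, d) = W*(2*W) = 2*W**2)
2838*B(-5, 4) = 2838*(2*(-5)**2) = 2838*(2*25) = 2838*50 = 141900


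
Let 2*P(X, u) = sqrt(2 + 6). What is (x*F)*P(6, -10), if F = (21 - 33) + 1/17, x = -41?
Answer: 8323*sqrt(2)/17 ≈ 692.38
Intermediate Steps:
P(X, u) = sqrt(2) (P(X, u) = sqrt(2 + 6)/2 = sqrt(8)/2 = (2*sqrt(2))/2 = sqrt(2))
F = -203/17 (F = -12 + 1/17 = -203/17 ≈ -11.941)
(x*F)*P(6, -10) = (-41*(-203/17))*sqrt(2) = 8323*sqrt(2)/17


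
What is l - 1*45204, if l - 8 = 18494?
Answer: -26702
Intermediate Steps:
l = 18502 (l = 8 + 18494 = 18502)
l - 1*45204 = 18502 - 1*45204 = 18502 - 45204 = -26702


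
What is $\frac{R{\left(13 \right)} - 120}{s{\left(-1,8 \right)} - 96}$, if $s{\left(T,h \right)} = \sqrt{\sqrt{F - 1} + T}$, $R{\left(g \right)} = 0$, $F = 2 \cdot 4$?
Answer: $\frac{120}{96 - \sqrt{-1 + \sqrt{7}}} \approx 1.2669$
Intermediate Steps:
$F = 8$
$s{\left(T,h \right)} = \sqrt{T + \sqrt{7}}$ ($s{\left(T,h \right)} = \sqrt{\sqrt{8 - 1} + T} = \sqrt{\sqrt{7} + T} = \sqrt{T + \sqrt{7}}$)
$\frac{R{\left(13 \right)} - 120}{s{\left(-1,8 \right)} - 96} = \frac{0 - 120}{\sqrt{-1 + \sqrt{7}} - 96} = \frac{1}{-96 + \sqrt{-1 + \sqrt{7}}} \left(-120\right) = - \frac{120}{-96 + \sqrt{-1 + \sqrt{7}}}$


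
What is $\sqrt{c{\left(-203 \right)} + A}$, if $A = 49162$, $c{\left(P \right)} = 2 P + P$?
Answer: $\sqrt{48553} \approx 220.35$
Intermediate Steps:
$c{\left(P \right)} = 3 P$
$\sqrt{c{\left(-203 \right)} + A} = \sqrt{3 \left(-203\right) + 49162} = \sqrt{-609 + 49162} = \sqrt{48553}$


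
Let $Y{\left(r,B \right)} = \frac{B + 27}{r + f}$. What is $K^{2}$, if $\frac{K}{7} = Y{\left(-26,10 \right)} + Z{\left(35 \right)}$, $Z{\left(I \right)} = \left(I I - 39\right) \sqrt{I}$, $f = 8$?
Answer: $\frac{781589200441}{324} - \frac{2150218 \sqrt{35}}{9} \approx 2.4109 \cdot 10^{9}$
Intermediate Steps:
$Y{\left(r,B \right)} = \frac{27 + B}{8 + r}$ ($Y{\left(r,B \right)} = \frac{B + 27}{r + 8} = \frac{27 + B}{8 + r}$)
$Z{\left(I \right)} = \sqrt{I} \left(-39 + I^{2}\right)$ ($Z{\left(I \right)} = \left(I^{2} - 39\right) \sqrt{I} = \left(-39 + I^{2}\right) \sqrt{I} = \sqrt{I} \left(-39 + I^{2}\right)$)
$K = - \frac{259}{18} + 8302 \sqrt{35}$ ($K = 7 \left(\frac{27 + 10}{8 - 26} + \sqrt{35} \left(-39 + 35^{2}\right)\right) = 7 \left(\frac{1}{-18} \cdot 37 + \sqrt{35} \left(-39 + 1225\right)\right) = 7 \left(\left(- \frac{1}{18}\right) 37 + \sqrt{35} \cdot 1186\right) = 7 \left(- \frac{37}{18} + 1186 \sqrt{35}\right) = - \frac{259}{18} + 8302 \sqrt{35} \approx 49101.0$)
$K^{2} = \left(- \frac{259}{18} + 8302 \sqrt{35}\right)^{2}$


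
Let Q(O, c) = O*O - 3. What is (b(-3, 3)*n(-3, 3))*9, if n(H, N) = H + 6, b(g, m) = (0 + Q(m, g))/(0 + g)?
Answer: -54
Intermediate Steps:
Q(O, c) = -3 + O**2 (Q(O, c) = O**2 - 3 = -3 + O**2)
b(g, m) = (-3 + m**2)/g (b(g, m) = (0 + (-3 + m**2))/(0 + g) = (-3 + m**2)/g)
n(H, N) = 6 + H
(b(-3, 3)*n(-3, 3))*9 = (((-3 + 3**2)/(-3))*(6 - 3))*9 = (-(-3 + 9)/3*3)*9 = (-1/3*6*3)*9 = -2*3*9 = -6*9 = -54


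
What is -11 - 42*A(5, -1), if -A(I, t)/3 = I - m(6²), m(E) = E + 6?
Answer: -4673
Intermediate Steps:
m(E) = 6 + E
A(I, t) = 126 - 3*I (A(I, t) = -3*(I - (6 + 6²)) = -3*(I - (6 + 36)) = -3*(I - 1*42) = -3*(I - 42) = -3*(-42 + I) = 126 - 3*I)
-11 - 42*A(5, -1) = -11 - 42*(126 - 3*5) = -11 - 42*(126 - 15) = -11 - 42*111 = -11 - 4662 = -4673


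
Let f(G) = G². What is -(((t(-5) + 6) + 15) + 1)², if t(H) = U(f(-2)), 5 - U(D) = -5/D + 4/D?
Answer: -11881/16 ≈ -742.56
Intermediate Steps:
U(D) = 5 + 1/D (U(D) = 5 - (-5/D + 4/D) = 5 - (-1)/D = 5 + 1/D)
t(H) = 21/4 (t(H) = 5 + 1/((-2)²) = 5 + 1/4 = 5 + ¼ = 21/4)
-(((t(-5) + 6) + 15) + 1)² = -(((21/4 + 6) + 15) + 1)² = -((45/4 + 15) + 1)² = -(105/4 + 1)² = -(109/4)² = -1*11881/16 = -11881/16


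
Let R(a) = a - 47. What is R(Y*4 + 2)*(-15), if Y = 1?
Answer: 615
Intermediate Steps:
R(a) = -47 + a
R(Y*4 + 2)*(-15) = (-47 + (1*4 + 2))*(-15) = (-47 + (4 + 2))*(-15) = (-47 + 6)*(-15) = -41*(-15) = 615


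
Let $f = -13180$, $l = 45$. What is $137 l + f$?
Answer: $-7015$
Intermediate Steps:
$137 l + f = 137 \cdot 45 - 13180 = 6165 - 13180 = -7015$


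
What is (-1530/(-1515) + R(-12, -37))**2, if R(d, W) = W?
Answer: 13213225/10201 ≈ 1295.3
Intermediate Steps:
(-1530/(-1515) + R(-12, -37))**2 = (-1530/(-1515) - 37)**2 = (-1530*(-1/1515) - 37)**2 = (102/101 - 37)**2 = (-3635/101)**2 = 13213225/10201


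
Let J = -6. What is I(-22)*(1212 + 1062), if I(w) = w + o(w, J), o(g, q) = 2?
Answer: -45480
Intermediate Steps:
I(w) = 2 + w (I(w) = w + 2 = 2 + w)
I(-22)*(1212 + 1062) = (2 - 22)*(1212 + 1062) = -20*2274 = -45480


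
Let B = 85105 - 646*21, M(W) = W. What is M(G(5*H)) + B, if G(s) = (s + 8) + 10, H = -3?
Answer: 71542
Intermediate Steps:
G(s) = 18 + s (G(s) = (8 + s) + 10 = 18 + s)
B = 71539 (B = 85105 - 13566 = 71539)
M(G(5*H)) + B = (18 + 5*(-3)) + 71539 = (18 - 15) + 71539 = 3 + 71539 = 71542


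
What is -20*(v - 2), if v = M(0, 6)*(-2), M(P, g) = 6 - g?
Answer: 40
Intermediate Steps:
v = 0 (v = (6 - 1*6)*(-2) = (6 - 6)*(-2) = 0*(-2) = 0)
-20*(v - 2) = -20*(0 - 2) = -20*(-2) = 40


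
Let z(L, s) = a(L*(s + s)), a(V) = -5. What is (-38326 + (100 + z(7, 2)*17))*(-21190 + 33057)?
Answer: -454636637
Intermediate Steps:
z(L, s) = -5
(-38326 + (100 + z(7, 2)*17))*(-21190 + 33057) = (-38326 + (100 - 5*17))*(-21190 + 33057) = (-38326 + (100 - 85))*11867 = (-38326 + 15)*11867 = -38311*11867 = -454636637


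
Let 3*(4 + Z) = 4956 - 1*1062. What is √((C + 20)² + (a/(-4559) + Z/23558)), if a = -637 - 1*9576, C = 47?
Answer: √12951725174266211369/53700461 ≈ 67.017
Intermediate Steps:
Z = 1294 (Z = -4 + (4956 - 1*1062)/3 = -4 + (4956 - 1062)/3 = -4 + (⅓)*3894 = -4 + 1298 = 1294)
a = -10213 (a = -637 - 9576 = -10213)
√((C + 20)² + (a/(-4559) + Z/23558)) = √((47 + 20)² + (-10213/(-4559) + 1294/23558)) = √(67² + (-10213*(-1/4559) + 1294*(1/23558))) = √(4489 + (10213/4559 + 647/11779)) = √(4489 + 123248600/53700461) = √(241184618029/53700461) = √12951725174266211369/53700461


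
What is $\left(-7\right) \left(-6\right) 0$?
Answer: $0$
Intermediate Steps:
$\left(-7\right) \left(-6\right) 0 = 42 \cdot 0 = 0$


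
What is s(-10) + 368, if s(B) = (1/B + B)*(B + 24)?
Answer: 1133/5 ≈ 226.60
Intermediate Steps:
s(B) = (24 + B)*(B + 1/B) (s(B) = (B + 1/B)*(24 + B) = (24 + B)*(B + 1/B))
s(-10) + 368 = (1 + (-10)² + 24*(-10) + 24/(-10)) + 368 = (1 + 100 - 240 + 24*(-⅒)) + 368 = (1 + 100 - 240 - 12/5) + 368 = -707/5 + 368 = 1133/5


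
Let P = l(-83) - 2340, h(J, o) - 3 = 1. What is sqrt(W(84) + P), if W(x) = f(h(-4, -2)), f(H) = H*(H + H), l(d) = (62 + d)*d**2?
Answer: I*sqrt(146977) ≈ 383.38*I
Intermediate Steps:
h(J, o) = 4 (h(J, o) = 3 + 1 = 4)
l(d) = d**2*(62 + d)
f(H) = 2*H**2 (f(H) = H*(2*H) = 2*H**2)
W(x) = 32 (W(x) = 2*4**2 = 2*16 = 32)
P = -147009 (P = (-83)**2*(62 - 83) - 2340 = 6889*(-21) - 2340 = -144669 - 2340 = -147009)
sqrt(W(84) + P) = sqrt(32 - 147009) = sqrt(-146977) = I*sqrt(146977)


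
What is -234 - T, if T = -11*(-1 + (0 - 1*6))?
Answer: -311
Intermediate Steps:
T = 77 (T = -11*(-1 + (0 - 6)) = -11*(-1 - 6) = -11*(-7) = 77)
-234 - T = -234 - 1*77 = -234 - 77 = -311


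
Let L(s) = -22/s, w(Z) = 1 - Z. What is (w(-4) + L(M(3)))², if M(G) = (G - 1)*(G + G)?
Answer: 361/36 ≈ 10.028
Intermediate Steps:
M(G) = 2*G*(-1 + G) (M(G) = (-1 + G)*(2*G) = 2*G*(-1 + G))
(w(-4) + L(M(3)))² = ((1 - 1*(-4)) - 22*1/(6*(-1 + 3)))² = ((1 + 4) - 22/(2*3*2))² = (5 - 22/12)² = (5 - 22*1/12)² = (5 - 11/6)² = (19/6)² = 361/36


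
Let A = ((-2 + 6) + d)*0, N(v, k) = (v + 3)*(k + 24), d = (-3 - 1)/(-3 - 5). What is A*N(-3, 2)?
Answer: 0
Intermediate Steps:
d = ½ (d = -4/(-8) = -4*(-⅛) = ½ ≈ 0.50000)
N(v, k) = (3 + v)*(24 + k)
A = 0 (A = ((-2 + 6) + ½)*0 = (4 + ½)*0 = (9/2)*0 = 0)
A*N(-3, 2) = 0*(72 + 3*2 + 24*(-3) + 2*(-3)) = 0*(72 + 6 - 72 - 6) = 0*0 = 0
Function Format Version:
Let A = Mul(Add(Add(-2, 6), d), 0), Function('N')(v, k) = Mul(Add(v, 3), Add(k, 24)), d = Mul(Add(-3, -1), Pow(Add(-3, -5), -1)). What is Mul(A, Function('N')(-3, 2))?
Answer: 0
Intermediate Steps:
d = Rational(1, 2) (d = Mul(-4, Pow(-8, -1)) = Mul(-4, Rational(-1, 8)) = Rational(1, 2) ≈ 0.50000)
Function('N')(v, k) = Mul(Add(3, v), Add(24, k))
A = 0 (A = Mul(Add(Add(-2, 6), Rational(1, 2)), 0) = Mul(Add(4, Rational(1, 2)), 0) = Mul(Rational(9, 2), 0) = 0)
Mul(A, Function('N')(-3, 2)) = Mul(0, Add(72, Mul(3, 2), Mul(24, -3), Mul(2, -3))) = Mul(0, Add(72, 6, -72, -6)) = Mul(0, 0) = 0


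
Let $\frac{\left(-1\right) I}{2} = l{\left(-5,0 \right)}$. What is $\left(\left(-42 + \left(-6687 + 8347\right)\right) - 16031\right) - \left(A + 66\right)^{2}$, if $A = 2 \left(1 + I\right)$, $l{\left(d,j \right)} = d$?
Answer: $-22157$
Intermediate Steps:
$I = 10$ ($I = \left(-2\right) \left(-5\right) = 10$)
$A = 22$ ($A = 2 \left(1 + 10\right) = 2 \cdot 11 = 22$)
$\left(\left(-42 + \left(-6687 + 8347\right)\right) - 16031\right) - \left(A + 66\right)^{2} = \left(\left(-42 + \left(-6687 + 8347\right)\right) - 16031\right) - \left(22 + 66\right)^{2} = \left(\left(-42 + 1660\right) - 16031\right) - 88^{2} = \left(1618 - 16031\right) - 7744 = -14413 - 7744 = -22157$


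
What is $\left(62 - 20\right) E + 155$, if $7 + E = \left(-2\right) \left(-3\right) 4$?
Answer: $869$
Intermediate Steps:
$E = 17$ ($E = -7 + \left(-2\right) \left(-3\right) 4 = -7 + 6 \cdot 4 = -7 + 24 = 17$)
$\left(62 - 20\right) E + 155 = \left(62 - 20\right) 17 + 155 = 42 \cdot 17 + 155 = 714 + 155 = 869$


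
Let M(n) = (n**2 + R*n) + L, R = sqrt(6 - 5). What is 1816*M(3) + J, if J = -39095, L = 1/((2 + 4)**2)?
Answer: -155273/9 ≈ -17253.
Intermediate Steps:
L = 1/36 (L = 1/(6**2) = 1/36 ≈ 0.027778)
R = 1 (R = sqrt(1) = 1)
M(n) = 1/36 + n + n**2 (M(n) = (n**2 + 1*n) + 1/36 = (n**2 + n) + 1/36 = (n + n**2) + 1/36 = 1/36 + n + n**2)
1816*M(3) + J = 1816*(1/36 + 3 + 3**2) - 39095 = 1816*(1/36 + 3 + 9) - 39095 = 1816*(433/36) - 39095 = 196582/9 - 39095 = -155273/9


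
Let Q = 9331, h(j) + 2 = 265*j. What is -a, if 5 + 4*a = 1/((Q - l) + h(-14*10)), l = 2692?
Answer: 38079/30463 ≈ 1.2500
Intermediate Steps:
h(j) = -2 + 265*j
a = -38079/30463 (a = -5/4 + 1/(4*((9331 - 1*2692) + (-2 + 265*(-14*10)))) = -5/4 + 1/(4*((9331 - 2692) + (-2 + 265*(-140)))) = -5/4 + 1/(4*(6639 + (-2 - 37100))) = -5/4 + 1/(4*(6639 - 37102)) = -5/4 + (¼)/(-30463) = -5/4 + (¼)*(-1/30463) = -5/4 - 1/121852 = -38079/30463 ≈ -1.2500)
-a = -1*(-38079/30463) = 38079/30463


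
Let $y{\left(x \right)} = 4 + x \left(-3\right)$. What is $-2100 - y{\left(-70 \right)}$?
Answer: $-2314$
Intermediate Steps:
$y{\left(x \right)} = 4 - 3 x$
$-2100 - y{\left(-70 \right)} = -2100 - \left(4 - -210\right) = -2100 - \left(4 + 210\right) = -2100 - 214 = -2314$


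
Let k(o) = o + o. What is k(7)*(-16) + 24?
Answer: -200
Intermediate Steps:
k(o) = 2*o
k(7)*(-16) + 24 = (2*7)*(-16) + 24 = 14*(-16) + 24 = -224 + 24 = -200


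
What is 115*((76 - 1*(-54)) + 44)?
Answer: 20010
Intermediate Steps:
115*((76 - 1*(-54)) + 44) = 115*((76 + 54) + 44) = 115*(130 + 44) = 115*174 = 20010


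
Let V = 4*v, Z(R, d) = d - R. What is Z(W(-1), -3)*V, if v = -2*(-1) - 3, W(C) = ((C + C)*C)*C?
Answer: 4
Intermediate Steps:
W(C) = 2*C³ (W(C) = ((2*C)*C)*C = (2*C²)*C = 2*C³)
v = -1 (v = 2 - 3 = -1)
V = -4 (V = 4*(-1) = -4)
Z(W(-1), -3)*V = (-3 - 2*(-1)³)*(-4) = (-3 - 2*(-1))*(-4) = (-3 - 1*(-2))*(-4) = (-3 + 2)*(-4) = -1*(-4) = 4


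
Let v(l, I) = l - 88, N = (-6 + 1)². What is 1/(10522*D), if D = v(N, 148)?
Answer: -1/662886 ≈ -1.5086e-6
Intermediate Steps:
N = 25 (N = (-5)² = 25)
v(l, I) = -88 + l
D = -63 (D = -88 + 25 = -63)
1/(10522*D) = 1/(10522*(-63)) = (1/10522)*(-1/63) = -1/662886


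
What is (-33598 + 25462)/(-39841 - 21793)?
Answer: 4068/30817 ≈ 0.13200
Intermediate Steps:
(-33598 + 25462)/(-39841 - 21793) = -8136/(-61634) = -8136*(-1/61634) = 4068/30817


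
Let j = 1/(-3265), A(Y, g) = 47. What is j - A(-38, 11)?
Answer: -153456/3265 ≈ -47.000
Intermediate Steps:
j = -1/3265 ≈ -0.00030628
j - A(-38, 11) = -1/3265 - 1*47 = -1/3265 - 47 = -153456/3265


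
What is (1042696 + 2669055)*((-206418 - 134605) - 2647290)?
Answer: -11091873766063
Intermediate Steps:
(1042696 + 2669055)*((-206418 - 134605) - 2647290) = 3711751*(-341023 - 2647290) = 3711751*(-2988313) = -11091873766063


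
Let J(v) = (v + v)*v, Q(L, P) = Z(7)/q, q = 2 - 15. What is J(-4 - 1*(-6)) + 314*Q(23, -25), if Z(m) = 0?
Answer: 8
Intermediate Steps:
q = -13
Q(L, P) = 0 (Q(L, P) = 0/(-13) = 0*(-1/13) = 0)
J(v) = 2*v² (J(v) = (2*v)*v = 2*v²)
J(-4 - 1*(-6)) + 314*Q(23, -25) = 2*(-4 - 1*(-6))² + 314*0 = 2*(-4 + 6)² + 0 = 2*2² + 0 = 2*4 + 0 = 8 + 0 = 8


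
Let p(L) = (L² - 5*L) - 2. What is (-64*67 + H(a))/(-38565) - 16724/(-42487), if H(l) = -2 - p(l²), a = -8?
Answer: 109730692/182056795 ≈ 0.60273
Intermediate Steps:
p(L) = -2 + L² - 5*L
H(l) = -l⁴ + 5*l² (H(l) = -2 - (-2 + (l²)² - 5*l²) = -2 - (-2 + l⁴ - 5*l²) = -2 + (2 - l⁴ + 5*l²) = -l⁴ + 5*l²)
(-64*67 + H(a))/(-38565) - 16724/(-42487) = (-64*67 + (-8)²*(5 - 1*(-8)²))/(-38565) - 16724/(-42487) = (-4288 + 64*(5 - 1*64))*(-1/38565) - 16724*(-1/42487) = (-4288 + 64*(5 - 64))*(-1/38565) + 16724/42487 = (-4288 + 64*(-59))*(-1/38565) + 16724/42487 = (-4288 - 3776)*(-1/38565) + 16724/42487 = -8064*(-1/38565) + 16724/42487 = 896/4285 + 16724/42487 = 109730692/182056795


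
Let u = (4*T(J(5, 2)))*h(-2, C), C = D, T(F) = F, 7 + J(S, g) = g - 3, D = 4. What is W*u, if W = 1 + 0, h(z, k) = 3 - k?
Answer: 32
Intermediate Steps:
J(S, g) = -10 + g (J(S, g) = -7 + (g - 3) = -7 + (-3 + g) = -10 + g)
C = 4
u = 32 (u = (4*(-10 + 2))*(3 - 1*4) = (4*(-8))*(3 - 4) = -32*(-1) = 32)
W = 1
W*u = 1*32 = 32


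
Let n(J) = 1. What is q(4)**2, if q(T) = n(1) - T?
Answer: 9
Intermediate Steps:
q(T) = 1 - T
q(4)**2 = (1 - 1*4)**2 = (1 - 4)**2 = (-3)**2 = 9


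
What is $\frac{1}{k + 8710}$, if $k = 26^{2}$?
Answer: $\frac{1}{9386} \approx 0.00010654$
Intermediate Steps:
$k = 676$
$\frac{1}{k + 8710} = \frac{1}{676 + 8710} = \frac{1}{9386}$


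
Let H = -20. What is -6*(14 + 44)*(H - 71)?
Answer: 31668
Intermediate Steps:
-6*(14 + 44)*(H - 71) = -6*(14 + 44)*(-20 - 71) = -348*(-91) = -6*(-5278) = 31668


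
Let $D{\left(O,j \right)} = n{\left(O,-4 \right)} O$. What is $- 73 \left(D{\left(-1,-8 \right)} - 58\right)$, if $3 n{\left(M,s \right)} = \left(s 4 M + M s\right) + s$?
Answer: $\frac{13870}{3} \approx 4623.3$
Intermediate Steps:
$n{\left(M,s \right)} = \frac{s}{3} + \frac{5 M s}{3}$ ($n{\left(M,s \right)} = \frac{\left(s 4 M + M s\right) + s}{3} = \frac{\left(4 s M + M s\right) + s}{3} = \frac{\left(4 M s + M s\right) + s}{3} = \frac{5 M s + s}{3} = \frac{s + 5 M s}{3} = \frac{s}{3} + \frac{5 M s}{3}$)
$D{\left(O,j \right)} = O \left(- \frac{4}{3} - \frac{20 O}{3}\right)$ ($D{\left(O,j \right)} = \frac{1}{3} \left(-4\right) \left(1 + 5 O\right) O = \left(- \frac{4}{3} - \frac{20 O}{3}\right) O = O \left(- \frac{4}{3} - \frac{20 O}{3}\right)$)
$- 73 \left(D{\left(-1,-8 \right)} - 58\right) = - 73 \left(\left(- \frac{4}{3}\right) \left(-1\right) \left(1 + 5 \left(-1\right)\right) - 58\right) = - 73 \left(\left(- \frac{4}{3}\right) \left(-1\right) \left(1 - 5\right) - 58\right) = - 73 \left(\left(- \frac{4}{3}\right) \left(-1\right) \left(-4\right) - 58\right) = - 73 \left(- \frac{16}{3} - 58\right) = \left(-73\right) \left(- \frac{190}{3}\right) = \frac{13870}{3}$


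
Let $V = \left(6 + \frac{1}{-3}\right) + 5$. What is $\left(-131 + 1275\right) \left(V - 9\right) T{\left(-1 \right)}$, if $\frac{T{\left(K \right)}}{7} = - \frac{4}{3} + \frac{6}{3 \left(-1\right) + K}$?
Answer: $- \frac{340340}{9} \approx -37816.0$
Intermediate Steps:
$T{\left(K \right)} = - \frac{28}{3} + \frac{42}{-3 + K}$ ($T{\left(K \right)} = 7 \left(- \frac{4}{3} + \frac{6}{3 \left(-1\right) + K}\right) = 7 \left(\left(-4\right) \frac{1}{3} + \frac{6}{-3 + K}\right) = 7 \left(- \frac{4}{3} + \frac{6}{-3 + K}\right) = - \frac{28}{3} + \frac{42}{-3 + K}$)
$V = \frac{32}{3}$ ($V = \left(6 - \frac{1}{3}\right) + 5 = \frac{17}{3} + 5 = \frac{32}{3} \approx 10.667$)
$\left(-131 + 1275\right) \left(V - 9\right) T{\left(-1 \right)} = \left(-131 + 1275\right) \left(\frac{32}{3} - 9\right) \frac{14 \left(15 - -2\right)}{3 \left(-3 - 1\right)} = 1144 \frac{5 \frac{14 \left(15 + 2\right)}{3 \left(-4\right)}}{3} = 1144 \frac{5 \cdot \frac{14}{3} \left(- \frac{1}{4}\right) 17}{3} = 1144 \cdot \frac{5}{3} \left(- \frac{119}{6}\right) = 1144 \left(- \frac{595}{18}\right) = - \frac{340340}{9}$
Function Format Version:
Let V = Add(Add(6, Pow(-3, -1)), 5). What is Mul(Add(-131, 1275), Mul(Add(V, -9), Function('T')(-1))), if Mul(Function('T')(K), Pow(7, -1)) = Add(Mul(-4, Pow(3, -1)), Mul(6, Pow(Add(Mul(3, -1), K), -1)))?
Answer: Rational(-340340, 9) ≈ -37816.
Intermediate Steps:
Function('T')(K) = Add(Rational(-28, 3), Mul(42, Pow(Add(-3, K), -1))) (Function('T')(K) = Mul(7, Add(Mul(-4, Pow(3, -1)), Mul(6, Pow(Add(Mul(3, -1), K), -1)))) = Mul(7, Add(Mul(-4, Rational(1, 3)), Mul(6, Pow(Add(-3, K), -1)))) = Mul(7, Add(Rational(-4, 3), Mul(6, Pow(Add(-3, K), -1)))) = Add(Rational(-28, 3), Mul(42, Pow(Add(-3, K), -1))))
V = Rational(32, 3) (V = Add(Add(6, Rational(-1, 3)), 5) = Add(Rational(17, 3), 5) = Rational(32, 3) ≈ 10.667)
Mul(Add(-131, 1275), Mul(Add(V, -9), Function('T')(-1))) = Mul(Add(-131, 1275), Mul(Add(Rational(32, 3), -9), Mul(Rational(14, 3), Pow(Add(-3, -1), -1), Add(15, Mul(-2, -1))))) = Mul(1144, Mul(Rational(5, 3), Mul(Rational(14, 3), Pow(-4, -1), Add(15, 2)))) = Mul(1144, Mul(Rational(5, 3), Mul(Rational(14, 3), Rational(-1, 4), 17))) = Mul(1144, Mul(Rational(5, 3), Rational(-119, 6))) = Mul(1144, Rational(-595, 18)) = Rational(-340340, 9)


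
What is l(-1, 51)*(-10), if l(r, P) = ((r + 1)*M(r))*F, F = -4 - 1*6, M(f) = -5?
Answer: 0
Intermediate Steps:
F = -10 (F = -4 - 6 = -10)
l(r, P) = 50 + 50*r (l(r, P) = ((r + 1)*(-5))*(-10) = ((1 + r)*(-5))*(-10) = (-5 - 5*r)*(-10) = 50 + 50*r)
l(-1, 51)*(-10) = (50 + 50*(-1))*(-10) = (50 - 50)*(-10) = 0*(-10) = 0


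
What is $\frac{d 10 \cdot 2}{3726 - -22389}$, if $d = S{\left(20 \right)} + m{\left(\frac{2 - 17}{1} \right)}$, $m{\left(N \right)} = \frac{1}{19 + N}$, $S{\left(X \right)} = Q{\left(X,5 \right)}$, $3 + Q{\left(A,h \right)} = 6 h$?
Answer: $\frac{109}{5223} \approx 0.020869$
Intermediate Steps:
$Q{\left(A,h \right)} = -3 + 6 h$
$S{\left(X \right)} = 27$ ($S{\left(X \right)} = -3 + 6 \cdot 5 = -3 + 30 = 27$)
$d = \frac{109}{4}$ ($d = 27 + \frac{1}{19 + \frac{2 - 17}{1}} = 27 + \frac{1}{19 - 15} = 27 + \frac{1}{4} = \frac{109}{4} \approx 27.25$)
$\frac{d 10 \cdot 2}{3726 - -22389} = \frac{\frac{109}{4} \cdot 10 \cdot 2}{3726 - -22389} = \frac{\frac{109}{4} \cdot 20}{3726 + 22389} = \frac{545}{26115} = 545 \cdot \frac{1}{26115} = \frac{109}{5223}$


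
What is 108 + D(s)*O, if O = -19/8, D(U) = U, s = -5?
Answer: 959/8 ≈ 119.88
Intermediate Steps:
O = -19/8 (O = (⅛)*(-19) = -19/8 ≈ -2.3750)
108 + D(s)*O = 108 - 5*(-19/8) = 108 + 95/8 = 959/8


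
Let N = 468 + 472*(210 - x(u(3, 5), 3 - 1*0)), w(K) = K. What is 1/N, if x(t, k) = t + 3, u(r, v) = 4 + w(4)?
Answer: 1/94396 ≈ 1.0594e-5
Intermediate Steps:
u(r, v) = 8 (u(r, v) = 4 + 4 = 8)
x(t, k) = 3 + t
N = 94396 (N = 468 + 472*(210 - (3 + 8)) = 468 + 472*(210 - 1*11) = 468 + 472*(210 - 11) = 468 + 472*199 = 468 + 93928 = 94396)
1/N = 1/94396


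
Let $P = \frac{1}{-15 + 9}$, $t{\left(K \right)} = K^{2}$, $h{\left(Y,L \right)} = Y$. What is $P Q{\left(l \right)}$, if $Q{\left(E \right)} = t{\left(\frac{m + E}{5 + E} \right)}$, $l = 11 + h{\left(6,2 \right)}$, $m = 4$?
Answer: $- \frac{147}{968} \approx -0.15186$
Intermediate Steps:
$l = 17$ ($l = 11 + 6 = 17$)
$Q{\left(E \right)} = \frac{\left(4 + E\right)^{2}}{\left(5 + E\right)^{2}}$ ($Q{\left(E \right)} = \left(\frac{4 + E}{5 + E}\right)^{2} = \frac{\left(4 + E\right)^{2}}{\left(5 + E\right)^{2}}$)
$P = - \frac{1}{6}$ ($P = \frac{1}{-6} = - \frac{1}{6} \approx -0.16667$)
$P Q{\left(l \right)} = - \frac{\left(4 + 17\right)^{2} \frac{1}{\left(5 + 17\right)^{2}}}{6} = - \frac{21^{2} \cdot \frac{1}{484}}{6} = - \frac{441 \cdot \frac{1}{484}}{6} = \left(- \frac{1}{6}\right) \frac{441}{484} = - \frac{147}{968}$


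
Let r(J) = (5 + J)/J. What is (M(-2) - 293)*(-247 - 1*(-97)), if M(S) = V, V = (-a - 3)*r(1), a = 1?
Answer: 47550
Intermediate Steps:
r(J) = (5 + J)/J
V = -24 (V = (-1*1 - 3)*((5 + 1)/1) = (-1 - 3)*(1*6) = -4*6 = -24)
M(S) = -24
(M(-2) - 293)*(-247 - 1*(-97)) = (-24 - 293)*(-247 - 1*(-97)) = -317*(-247 + 97) = -317*(-150) = 47550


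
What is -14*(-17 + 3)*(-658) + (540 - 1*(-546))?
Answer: -127882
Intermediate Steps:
-14*(-17 + 3)*(-658) + (540 - 1*(-546)) = -14*(-14)*(-658) + (540 + 546) = 196*(-658) + 1086 = -128968 + 1086 = -127882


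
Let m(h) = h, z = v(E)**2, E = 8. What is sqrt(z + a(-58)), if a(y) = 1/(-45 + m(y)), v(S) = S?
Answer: 13*sqrt(4017)/103 ≈ 7.9994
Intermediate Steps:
z = 64 (z = 8**2 = 64)
a(y) = 1/(-45 + y)
sqrt(z + a(-58)) = sqrt(64 + 1/(-45 - 58)) = sqrt(64 + 1/(-103)) = sqrt(64 - 1/103) = sqrt(6591/103) = 13*sqrt(4017)/103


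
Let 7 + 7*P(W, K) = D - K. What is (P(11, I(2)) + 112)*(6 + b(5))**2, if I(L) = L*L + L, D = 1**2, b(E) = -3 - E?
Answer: 3088/7 ≈ 441.14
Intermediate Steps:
D = 1
I(L) = L + L**2 (I(L) = L**2 + L = L + L**2)
P(W, K) = -6/7 - K/7 (P(W, K) = -1 + (1 - K)/7 = -1 + (1/7 - K/7) = -6/7 - K/7)
(P(11, I(2)) + 112)*(6 + b(5))**2 = ((-6/7 - 2*(1 + 2)/7) + 112)*(6 + (-3 - 1*5))**2 = ((-6/7 - 2*3/7) + 112)*(6 + (-3 - 5))**2 = ((-6/7 - 1/7*6) + 112)*(6 - 8)**2 = ((-6/7 - 6/7) + 112)*(-2)**2 = (-12/7 + 112)*4 = (772/7)*4 = 3088/7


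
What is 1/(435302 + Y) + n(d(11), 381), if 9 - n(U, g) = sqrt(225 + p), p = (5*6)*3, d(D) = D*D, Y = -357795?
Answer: 697564/77507 - 3*sqrt(35) ≈ -8.7482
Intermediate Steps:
d(D) = D**2
p = 90 (p = 30*3 = 90)
n(U, g) = 9 - 3*sqrt(35) (n(U, g) = 9 - sqrt(225 + 90) = 9 - sqrt(315) = 9 - 3*sqrt(35))
1/(435302 + Y) + n(d(11), 381) = 1/(435302 - 357795) + (9 - 3*sqrt(35)) = 1/77507 + (9 - 3*sqrt(35)) = 697564/77507 - 3*sqrt(35)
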